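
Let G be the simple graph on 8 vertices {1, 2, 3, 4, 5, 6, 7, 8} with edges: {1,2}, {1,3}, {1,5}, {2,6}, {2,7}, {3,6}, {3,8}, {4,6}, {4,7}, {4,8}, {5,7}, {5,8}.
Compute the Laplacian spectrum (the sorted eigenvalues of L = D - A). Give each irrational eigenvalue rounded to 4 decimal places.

[0, 2, 2, 2, 4, 4, 4, 6]

Each diagonal entry of L is the vertex degree and each off-diagonal entry is -1 where an edge is present, 0 otherwise; in the order [1, 2, 3, 4, 5, 6, 7, 8] the diagonal is [3, 3, 3, 3, 3, 3, 3, 3]. The multiplicity of 0 as a Laplacian eigenvalue equals the number of connected components. The largest eigenvalue, 6, is at most the vertex count 8.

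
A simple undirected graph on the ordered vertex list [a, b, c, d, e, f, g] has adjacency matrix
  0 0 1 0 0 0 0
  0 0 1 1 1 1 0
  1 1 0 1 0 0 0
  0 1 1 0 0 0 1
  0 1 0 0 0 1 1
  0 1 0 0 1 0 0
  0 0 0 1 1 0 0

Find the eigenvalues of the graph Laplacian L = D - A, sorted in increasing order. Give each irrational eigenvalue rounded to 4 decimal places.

[0, 0.6656, 1.5858, 2.2580, 3.7420, 4.4142, 5.3344]

Each diagonal entry of L is the vertex degree and each off-diagonal entry is -1 where an edge is present, 0 otherwise; in the order [a, b, c, d, e, f, g] the diagonal is [1, 4, 3, 3, 3, 2, 2]. The multiplicity of 0 as a Laplacian eigenvalue equals the number of connected components.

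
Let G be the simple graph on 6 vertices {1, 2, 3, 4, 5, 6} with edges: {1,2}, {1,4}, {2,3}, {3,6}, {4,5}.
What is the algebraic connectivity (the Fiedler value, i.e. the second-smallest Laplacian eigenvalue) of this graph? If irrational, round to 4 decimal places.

Reading degrees in the order [1, 2, 3, 4, 5, 6] gives [2, 2, 2, 2, 1, 1]; set D = diag(2, 2, 2, 2, 1, 1) and form L = D - A. Computing the eigenvalues of L and sorting gives [0, 0.2679, 1, 2, 3, 3.7321]. The Fiedler value lambda_2 = 0.2679 is strictly positive, so the graph is connected. There is one zero in the spectrum, matching the 1 component. By the matrix-tree theorem the graph has (1/6) * product of the nonzero eigenvalues = 1 spanning tree.

0.2679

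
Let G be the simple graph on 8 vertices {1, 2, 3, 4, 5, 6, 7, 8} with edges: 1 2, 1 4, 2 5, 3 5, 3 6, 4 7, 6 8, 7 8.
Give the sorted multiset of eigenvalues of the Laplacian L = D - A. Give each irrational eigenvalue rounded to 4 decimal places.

Reading degrees in the order [1, 2, 3, 4, 5, 6, 7, 8] gives [2, 2, 2, 2, 2, 2, 2, 2]; set D = diag(2, 2, 2, 2, 2, 2, 2, 2) and form L = D - A. Diagonalising L (or applying a numerical eigensolver to the 8x8 matrix) gives the spectrum above.

[0, 0.5858, 0.5858, 2, 2, 3.4142, 3.4142, 4]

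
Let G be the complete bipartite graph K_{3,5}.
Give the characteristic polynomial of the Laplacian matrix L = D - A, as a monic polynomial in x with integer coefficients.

x^8 - 30x^7 + 375x^6 - 2540x^5 + 10095x^4 - 23598x^3 + 30105x^2 - 16200x

The graph has 8 vertices and degree multiset [5, 5, 5, 3, 3, 3, 3, 3]; D is the diagonal matrix of degrees and L = D - A. The eigenvalues of L are [0, 3, 3, 3, 3, 5, 5, 8]; the characteristic polynomial is the product of (x - lambda_i), which multiplies out to x^8 - 30x^7 + 375x^6 - 2540x^5 + 10095x^4 - 23598x^3 + 30105x^2 - 16200x. Since p(0) = det(-L) = 0, x divides p(x).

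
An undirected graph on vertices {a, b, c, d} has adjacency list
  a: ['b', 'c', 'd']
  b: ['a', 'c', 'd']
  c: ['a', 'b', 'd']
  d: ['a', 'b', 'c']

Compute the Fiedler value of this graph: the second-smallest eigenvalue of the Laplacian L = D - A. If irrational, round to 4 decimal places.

With the vertex order [a, b, c, d], the degrees are [3, 3, 3, 3], giving D = diag(3, 3, 3, 3) and L = D - A. The smallest Laplacian eigenvalue is always 0. The next one, lambda_2 = 4, measures how hard the graph is to disconnect: larger values mean better connectivity.

4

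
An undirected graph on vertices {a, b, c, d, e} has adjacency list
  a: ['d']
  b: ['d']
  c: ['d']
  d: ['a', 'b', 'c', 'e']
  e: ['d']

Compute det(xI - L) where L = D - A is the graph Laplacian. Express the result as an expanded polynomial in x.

x^5 - 8x^4 + 18x^3 - 16x^2 + 5x

With the vertex order [a, b, c, d, e], the degrees are [1, 1, 1, 4, 1], giving D = diag(1, 1, 1, 4, 1) and L = D - A. Computing det(xI - L) by cofactor expansion (or equivalently via sum-over-permutations) gives x^5 - 8x^4 + 18x^3 - 16x^2 + 5x. Since p(0) = det(-L) = 0, x divides p(x). By the matrix-tree theorem the graph has (1/5) * product of the nonzero eigenvalues = 1 spanning tree. There is one zero in the spectrum, matching the 1 component.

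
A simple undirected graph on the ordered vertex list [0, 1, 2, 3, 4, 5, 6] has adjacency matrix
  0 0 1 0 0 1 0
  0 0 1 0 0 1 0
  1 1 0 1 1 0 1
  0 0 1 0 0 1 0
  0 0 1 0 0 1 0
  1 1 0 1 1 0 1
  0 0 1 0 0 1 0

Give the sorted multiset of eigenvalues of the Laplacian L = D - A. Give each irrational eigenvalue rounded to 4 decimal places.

With the vertex order [0, 1, 2, 3, 4, 5, 6], the degrees are [2, 2, 5, 2, 2, 5, 2], giving D = diag(2, 2, 5, 2, 2, 5, 2) and L = D - A. The multiplicity of 0 as a Laplacian eigenvalue equals the number of connected components. There is one zero in the spectrum, matching the 1 component. The largest eigenvalue, 7, is at most the vertex count 7.

[0, 2, 2, 2, 2, 5, 7]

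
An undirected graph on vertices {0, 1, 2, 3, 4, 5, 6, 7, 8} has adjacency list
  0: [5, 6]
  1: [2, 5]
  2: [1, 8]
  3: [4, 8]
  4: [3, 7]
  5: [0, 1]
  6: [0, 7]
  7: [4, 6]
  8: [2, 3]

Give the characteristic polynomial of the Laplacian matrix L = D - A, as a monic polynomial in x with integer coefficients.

With the vertex order [0, 1, 2, 3, 4, 5, 6, 7, 8], the degrees are [2, 2, 2, 2, 2, 2, 2, 2, 2], giving D = diag(2, 2, 2, 2, 2, 2, 2, 2, 2) and L = D - A. Computing det(xI - L) by cofactor expansion (or equivalently via sum-over-permutations) gives x^9 - 18x^8 + 135x^7 - 546x^6 + 1287x^5 - 1782x^4 + 1386x^3 - 540x^2 + 81x. The coefficient of x^8 equals -trace(L) = -18, matching the sum of degrees. By the matrix-tree theorem the graph has (1/9) * product of the nonzero eigenvalues = 9 spanning trees. The eigenvalues sum to 18, which equals trace(L) = 2|E|.

x^9 - 18x^8 + 135x^7 - 546x^6 + 1287x^5 - 1782x^4 + 1386x^3 - 540x^2 + 81x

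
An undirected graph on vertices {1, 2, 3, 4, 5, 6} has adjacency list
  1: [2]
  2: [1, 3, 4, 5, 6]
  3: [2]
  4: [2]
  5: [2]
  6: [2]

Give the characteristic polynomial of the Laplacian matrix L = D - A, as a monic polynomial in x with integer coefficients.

With the vertex order [1, 2, 3, 4, 5, 6], the degrees are [1, 5, 1, 1, 1, 1], giving D = diag(1, 5, 1, 1, 1, 1) and L = D - A. Computing det(xI - L) by cofactor expansion (or equivalently via sum-over-permutations) gives x^6 - 10x^5 + 30x^4 - 40x^3 + 25x^2 - 6x. Since p(0) = det(-L) = 0, x divides p(x).

x^6 - 10x^5 + 30x^4 - 40x^3 + 25x^2 - 6x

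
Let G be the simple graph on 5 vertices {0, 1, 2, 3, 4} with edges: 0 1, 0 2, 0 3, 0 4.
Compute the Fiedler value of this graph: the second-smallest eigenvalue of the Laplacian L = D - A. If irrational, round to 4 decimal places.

Reading degrees in the order [0, 1, 2, 3, 4] gives [4, 1, 1, 1, 1]; set D = diag(4, 1, 1, 1, 1) and form L = D - A. Computing the eigenvalues of L and sorting gives [0, 1, 1, 1, 5]. The Fiedler value lambda_2 = 1 is strictly positive, so the graph is connected. The largest eigenvalue, 5, is at most the vertex count 5.

1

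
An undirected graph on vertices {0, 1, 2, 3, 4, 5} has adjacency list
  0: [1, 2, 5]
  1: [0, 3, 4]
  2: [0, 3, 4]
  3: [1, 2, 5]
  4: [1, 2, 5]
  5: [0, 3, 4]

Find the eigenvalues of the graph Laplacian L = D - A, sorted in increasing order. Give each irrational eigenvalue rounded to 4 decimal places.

With the vertex order [0, 1, 2, 3, 4, 5], the degrees are [3, 3, 3, 3, 3, 3], giving D = diag(3, 3, 3, 3, 3, 3) and L = D - A. Diagonalising L (or applying a numerical eigensolver to the 6x6 matrix) gives the spectrum above. The single zero eigenvalue shows the graph is connected.

[0, 3, 3, 3, 3, 6]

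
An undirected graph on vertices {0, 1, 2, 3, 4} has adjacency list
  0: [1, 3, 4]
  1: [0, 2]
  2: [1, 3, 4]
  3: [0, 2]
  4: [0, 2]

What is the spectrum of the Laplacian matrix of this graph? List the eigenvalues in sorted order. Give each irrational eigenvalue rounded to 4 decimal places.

Each diagonal entry of L is the vertex degree and each off-diagonal entry is -1 where an edge is present, 0 otherwise; in the order [0, 1, 2, 3, 4] the diagonal is [3, 2, 3, 2, 2]. Diagonalising L (or applying a numerical eigensolver to the 5x5 matrix) gives the spectrum above. The single zero eigenvalue shows the graph is connected. The largest eigenvalue, 5, is at most the vertex count 5.

[0, 2, 2, 3, 5]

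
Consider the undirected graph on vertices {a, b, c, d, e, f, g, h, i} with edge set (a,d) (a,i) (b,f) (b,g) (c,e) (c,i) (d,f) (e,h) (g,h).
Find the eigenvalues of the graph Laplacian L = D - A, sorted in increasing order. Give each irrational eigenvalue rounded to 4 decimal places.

[0, 0.4679, 0.4679, 1.6527, 1.6527, 3, 3, 3.8794, 3.8794]

With the vertex order [a, b, c, d, e, f, g, h, i], the degrees are [2, 2, 2, 2, 2, 2, 2, 2, 2], giving D = diag(2, 2, 2, 2, 2, 2, 2, 2, 2) and L = D - A. The multiplicity of 0 as a Laplacian eigenvalue equals the number of connected components.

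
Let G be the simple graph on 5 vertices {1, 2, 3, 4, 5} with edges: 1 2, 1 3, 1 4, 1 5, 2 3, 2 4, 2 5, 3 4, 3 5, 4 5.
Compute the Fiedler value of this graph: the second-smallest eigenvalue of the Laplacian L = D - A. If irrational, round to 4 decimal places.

5

With the vertex order [1, 2, 3, 4, 5], the degrees are [4, 4, 4, 4, 4], giving D = diag(4, 4, 4, 4, 4) and L = D - A. The sorted Laplacian eigenvalues are [0, 5, 5, 5, 5]; the algebraic connectivity is the second entry, 5.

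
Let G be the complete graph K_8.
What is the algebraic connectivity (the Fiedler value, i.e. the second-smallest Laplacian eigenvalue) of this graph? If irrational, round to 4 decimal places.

8

The graph has 8 vertices and degree multiset [7, 7, 7, 7, 7, 7, 7, 7]; D is the diagonal matrix of degrees and L = D - A. Computing the eigenvalues of L and sorting gives [0, 8, 8, 8, 8, 8, 8, 8]. The Fiedler value lambda_2 = 8 is strictly positive, so the graph is connected. The largest eigenvalue, 8, is at most the vertex count 8. There is one zero in the spectrum, matching the 1 component.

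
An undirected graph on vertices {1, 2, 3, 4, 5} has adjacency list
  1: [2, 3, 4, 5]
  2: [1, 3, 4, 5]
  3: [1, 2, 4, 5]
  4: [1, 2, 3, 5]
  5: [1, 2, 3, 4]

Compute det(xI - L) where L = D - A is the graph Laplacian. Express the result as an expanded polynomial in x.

With the vertex order [1, 2, 3, 4, 5], the degrees are [4, 4, 4, 4, 4], giving D = diag(4, 4, 4, 4, 4) and L = D - A. The eigenvalues of L are [0, 5, 5, 5, 5]; the characteristic polynomial is the product of (x - lambda_i), which multiplies out to x^5 - 20x^4 + 150x^3 - 500x^2 + 625x. The coefficient of x^4 equals -trace(L) = -20, matching the sum of degrees. There is one zero in the spectrum, matching the 1 component.

x^5 - 20x^4 + 150x^3 - 500x^2 + 625x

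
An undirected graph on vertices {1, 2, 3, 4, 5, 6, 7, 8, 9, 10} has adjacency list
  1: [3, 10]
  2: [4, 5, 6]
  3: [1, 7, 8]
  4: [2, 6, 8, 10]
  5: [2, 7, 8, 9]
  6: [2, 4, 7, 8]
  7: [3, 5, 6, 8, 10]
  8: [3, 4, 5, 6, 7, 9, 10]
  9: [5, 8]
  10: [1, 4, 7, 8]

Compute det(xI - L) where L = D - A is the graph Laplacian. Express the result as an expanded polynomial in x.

x^10 - 38x^9 + 621x^8 - 5720x^7 + 32666x^6 - 119658x^5 + 280262x^4 - 403088x^3 + 321416x^2 - 107680x

Each diagonal entry of L is the vertex degree and each off-diagonal entry is -1 where an edge is present, 0 otherwise; in the order [1, 2, 3, 4, 5, 6, 7, 8, 9, 10] the diagonal is [2, 3, 3, 4, 4, 4, 5, 7, 2, 4]. Computing det(xI - L) by cofactor expansion (or equivalently via sum-over-permutations) gives x^10 - 38x^9 + 621x^8 - 5720x^7 + 32666x^6 - 119658x^5 + 280262x^4 - 403088x^3 + 321416x^2 - 107680x. Since p(0) = det(-L) = 0, x divides p(x). The eigenvalues sum to 38, which equals trace(L) = 2|E|.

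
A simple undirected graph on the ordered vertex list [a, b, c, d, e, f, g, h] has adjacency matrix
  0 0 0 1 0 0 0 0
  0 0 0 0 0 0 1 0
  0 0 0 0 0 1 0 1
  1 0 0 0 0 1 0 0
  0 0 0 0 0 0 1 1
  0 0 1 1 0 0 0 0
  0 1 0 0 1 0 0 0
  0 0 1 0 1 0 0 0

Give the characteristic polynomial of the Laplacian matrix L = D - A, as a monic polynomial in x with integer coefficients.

x^8 - 14x^7 + 78x^6 - 220x^5 + 330x^4 - 252x^3 + 84x^2 - 8x

Reading degrees in the order [a, b, c, d, e, f, g, h] gives [1, 1, 2, 2, 2, 2, 2, 2]; set D = diag(1, 1, 2, 2, 2, 2, 2, 2) and form L = D - A. Computing det(xI - L) by cofactor expansion (or equivalently via sum-over-permutations) gives x^8 - 14x^7 + 78x^6 - 220x^5 + 330x^4 - 252x^3 + 84x^2 - 8x. The constant term is 0 because L is singular (the all-ones vector lies in its kernel). The largest eigenvalue, 3.8478, is at most the vertex count 8.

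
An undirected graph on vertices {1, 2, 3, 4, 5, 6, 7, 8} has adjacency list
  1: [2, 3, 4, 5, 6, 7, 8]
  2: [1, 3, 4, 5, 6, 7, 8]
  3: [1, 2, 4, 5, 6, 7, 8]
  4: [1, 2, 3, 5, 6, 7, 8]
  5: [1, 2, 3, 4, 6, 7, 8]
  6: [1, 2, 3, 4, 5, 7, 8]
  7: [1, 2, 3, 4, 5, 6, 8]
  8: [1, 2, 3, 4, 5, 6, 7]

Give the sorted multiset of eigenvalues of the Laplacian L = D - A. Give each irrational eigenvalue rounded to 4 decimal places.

Each diagonal entry of L is the vertex degree and each off-diagonal entry is -1 where an edge is present, 0 otherwise; in the order [1, 2, 3, 4, 5, 6, 7, 8] the diagonal is [7, 7, 7, 7, 7, 7, 7, 7]. Since every row of L sums to 0, the all-ones vector is in the kernel and 0 is an eigenvalue. The single zero eigenvalue shows the graph is connected. The eigenvalues sum to 56, which equals trace(L) = 2|E|.

[0, 8, 8, 8, 8, 8, 8, 8]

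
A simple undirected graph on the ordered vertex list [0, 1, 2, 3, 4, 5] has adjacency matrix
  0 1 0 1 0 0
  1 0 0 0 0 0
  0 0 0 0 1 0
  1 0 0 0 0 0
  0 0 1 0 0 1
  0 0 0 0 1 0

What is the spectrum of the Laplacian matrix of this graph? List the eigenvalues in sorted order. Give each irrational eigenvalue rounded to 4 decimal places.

Each diagonal entry of L is the vertex degree and each off-diagonal entry is -1 where an edge is present, 0 otherwise; in the order [0, 1, 2, 3, 4, 5] the diagonal is [2, 1, 1, 1, 2, 1]. Diagonalising L (or applying a numerical eigensolver to the 6x6 matrix) gives the spectrum above. The 2 zero eigenvalues correspond to the 2 connected components.

[0, 0, 1, 1, 3, 3]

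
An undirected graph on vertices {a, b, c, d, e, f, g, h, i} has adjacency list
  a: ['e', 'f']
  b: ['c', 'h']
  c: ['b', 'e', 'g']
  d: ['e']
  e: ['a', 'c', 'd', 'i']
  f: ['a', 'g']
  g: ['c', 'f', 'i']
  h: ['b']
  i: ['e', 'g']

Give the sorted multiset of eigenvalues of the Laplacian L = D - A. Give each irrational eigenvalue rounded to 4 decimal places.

[0, 0.3455, 0.8263, 1.3892, 2, 2.3226, 3.2915, 4.2896, 5.5352]

Each diagonal entry of L is the vertex degree and each off-diagonal entry is -1 where an edge is present, 0 otherwise; in the order [a, b, c, d, e, f, g, h, i] the diagonal is [2, 2, 3, 1, 4, 2, 3, 1, 2]. The multiplicity of 0 as a Laplacian eigenvalue equals the number of connected components. The single zero eigenvalue shows the graph is connected. By the matrix-tree theorem the graph has (1/9) * product of the nonzero eigenvalues = 16 spanning trees. The eigenvalues sum to 20, which equals trace(L) = 2|E|.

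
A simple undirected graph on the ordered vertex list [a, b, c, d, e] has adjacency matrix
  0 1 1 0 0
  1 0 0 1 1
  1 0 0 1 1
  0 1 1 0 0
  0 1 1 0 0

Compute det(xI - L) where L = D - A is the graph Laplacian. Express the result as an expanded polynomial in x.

x^5 - 12x^4 + 51x^3 - 92x^2 + 60x

Each diagonal entry of L is the vertex degree and each off-diagonal entry is -1 where an edge is present, 0 otherwise; in the order [a, b, c, d, e] the diagonal is [2, 3, 3, 2, 2]. Computing det(xI - L) by cofactor expansion (or equivalently via sum-over-permutations) gives x^5 - 12x^4 + 51x^3 - 92x^2 + 60x. The coefficient of x^4 equals -trace(L) = -12, matching the sum of degrees. The eigenvalues sum to 12, which equals trace(L) = 2|E|.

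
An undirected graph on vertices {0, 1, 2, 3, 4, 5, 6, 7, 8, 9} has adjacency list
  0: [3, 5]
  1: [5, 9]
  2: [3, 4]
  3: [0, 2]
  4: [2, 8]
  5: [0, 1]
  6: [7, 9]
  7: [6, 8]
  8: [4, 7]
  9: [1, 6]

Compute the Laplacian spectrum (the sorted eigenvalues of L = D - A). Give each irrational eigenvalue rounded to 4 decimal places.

Each diagonal entry of L is the vertex degree and each off-diagonal entry is -1 where an edge is present, 0 otherwise; in the order [0, 1, 2, 3, 4, 5, 6, 7, 8, 9] the diagonal is [2, 2, 2, 2, 2, 2, 2, 2, 2, 2]. L is symmetric positive semidefinite, so every eigenvalue is real and nonnegative. The largest eigenvalue, 4, is at most the vertex count 10.

[0, 0.3820, 0.3820, 1.3820, 1.3820, 2.6180, 2.6180, 3.6180, 3.6180, 4]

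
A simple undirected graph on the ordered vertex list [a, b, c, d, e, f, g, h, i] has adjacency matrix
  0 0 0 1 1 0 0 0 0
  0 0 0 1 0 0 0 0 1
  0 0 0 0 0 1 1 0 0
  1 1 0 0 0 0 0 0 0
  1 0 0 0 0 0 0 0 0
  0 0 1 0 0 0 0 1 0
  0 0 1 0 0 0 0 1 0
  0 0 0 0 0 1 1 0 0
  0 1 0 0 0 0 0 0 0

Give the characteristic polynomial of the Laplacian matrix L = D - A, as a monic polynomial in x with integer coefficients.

Reading degrees in the order [a, b, c, d, e, f, g, h, i] gives [2, 2, 2, 2, 1, 2, 2, 2, 1]; set D = diag(2, 2, 2, 2, 1, 2, 2, 2, 1) and form L = D - A. Computing det(xI - L) by cofactor expansion (or equivalently via sum-over-permutations) gives x^9 - 16x^8 + 105x^7 - 364x^6 + 713x^5 - 776x^4 + 420x^3 - 80x^2. The coefficient of x^8 equals -trace(L) = -16, matching the sum of degrees.

x^9 - 16x^8 + 105x^7 - 364x^6 + 713x^5 - 776x^4 + 420x^3 - 80x^2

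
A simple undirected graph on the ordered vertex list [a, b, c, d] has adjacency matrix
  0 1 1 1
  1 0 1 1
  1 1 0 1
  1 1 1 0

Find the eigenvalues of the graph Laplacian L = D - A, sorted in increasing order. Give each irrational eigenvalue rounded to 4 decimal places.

Reading degrees in the order [a, b, c, d] gives [3, 3, 3, 3]; set D = diag(3, 3, 3, 3) and form L = D - A. Diagonalising L (or applying a numerical eigensolver to the 4x4 matrix) gives the spectrum above. By the matrix-tree theorem the graph has (1/4) * product of the nonzero eigenvalues = 16 spanning trees.

[0, 4, 4, 4]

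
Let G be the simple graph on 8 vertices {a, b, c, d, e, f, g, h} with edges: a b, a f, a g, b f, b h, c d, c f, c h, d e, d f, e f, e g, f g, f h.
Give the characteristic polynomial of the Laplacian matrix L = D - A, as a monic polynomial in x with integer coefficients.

x^8 - 28x^7 + 322x^6 - 1974x^5 + 6965x^4 - 14126x^3 + 15225x^2 - 6728x

Reading degrees in the order [a, b, c, d, e, f, g, h] gives [3, 3, 3, 3, 3, 7, 3, 3]; set D = diag(3, 3, 3, 3, 3, 7, 3, 3) and form L = D - A. L has integer entries, so p(x) = det(xI - L) has integer coefficients. Expanding the determinant yields x^8 - 28x^7 + 322x^6 - 1974x^5 + 6965x^4 - 14126x^3 + 15225x^2 - 6728x. The coefficient of x^7 equals -trace(L) = -28, matching the sum of degrees. There is one zero in the spectrum, matching the 1 component.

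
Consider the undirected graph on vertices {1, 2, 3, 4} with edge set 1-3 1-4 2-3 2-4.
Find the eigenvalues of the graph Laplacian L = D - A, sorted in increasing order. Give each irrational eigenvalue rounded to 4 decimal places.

[0, 2, 2, 4]

Each diagonal entry of L is the vertex degree and each off-diagonal entry is -1 where an edge is present, 0 otherwise; in the order [1, 2, 3, 4] the diagonal is [2, 2, 2, 2]. Since every row of L sums to 0, the all-ones vector is in the kernel and 0 is an eigenvalue. The single zero eigenvalue shows the graph is connected. There is one zero in the spectrum, matching the 1 component. By the matrix-tree theorem the graph has (1/4) * product of the nonzero eigenvalues = 4 spanning trees.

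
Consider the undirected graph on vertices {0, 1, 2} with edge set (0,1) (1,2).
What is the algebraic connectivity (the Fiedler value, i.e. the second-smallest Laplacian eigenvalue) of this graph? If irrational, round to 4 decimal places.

Each diagonal entry of L is the vertex degree and each off-diagonal entry is -1 where an edge is present, 0 otherwise; in the order [0, 1, 2] the diagonal is [1, 2, 1]. The sorted Laplacian eigenvalues are [0, 1, 3]; the algebraic connectivity is the second entry, 1. The largest eigenvalue, 3, is at most the vertex count 3. There is one zero in the spectrum, matching the 1 component.

1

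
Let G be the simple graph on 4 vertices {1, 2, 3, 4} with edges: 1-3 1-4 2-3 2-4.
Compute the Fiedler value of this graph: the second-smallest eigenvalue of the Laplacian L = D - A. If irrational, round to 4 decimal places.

2

Each diagonal entry of L is the vertex degree and each off-diagonal entry is -1 where an edge is present, 0 otherwise; in the order [1, 2, 3, 4] the diagonal is [2, 2, 2, 2]. Computing the eigenvalues of L and sorting gives [0, 2, 2, 4]. The Fiedler value lambda_2 = 2 is strictly positive, so the graph is connected. There is one zero in the spectrum, matching the 1 component. The largest eigenvalue, 4, is at most the vertex count 4.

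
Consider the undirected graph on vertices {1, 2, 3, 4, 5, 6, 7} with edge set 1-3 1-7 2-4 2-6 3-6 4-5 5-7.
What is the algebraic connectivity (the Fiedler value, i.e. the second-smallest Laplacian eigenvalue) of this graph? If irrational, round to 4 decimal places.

0.7530

Each diagonal entry of L is the vertex degree and each off-diagonal entry is -1 where an edge is present, 0 otherwise; in the order [1, 2, 3, 4, 5, 6, 7] the diagonal is [2, 2, 2, 2, 2, 2, 2]. Computing the eigenvalues of L and sorting gives [0, 0.7530, 0.7530, 2.4450, 2.4450, 3.8019, 3.8019]. The Fiedler value lambda_2 = 0.7530 is strictly positive, so the graph is connected. The largest eigenvalue, 3.8019, is at most the vertex count 7.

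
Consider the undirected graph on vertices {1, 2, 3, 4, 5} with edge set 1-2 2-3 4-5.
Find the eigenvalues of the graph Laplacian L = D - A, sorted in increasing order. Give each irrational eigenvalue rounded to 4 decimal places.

With the vertex order [1, 2, 3, 4, 5], the degrees are [1, 2, 1, 1, 1], giving D = diag(1, 2, 1, 1, 1) and L = D - A. L is symmetric positive semidefinite, so every eigenvalue is real and nonnegative. The 2 zero eigenvalues correspond to the 2 connected components. There are 2 zeros in the spectrum, matching the 2 components.

[0, 0, 1, 2, 3]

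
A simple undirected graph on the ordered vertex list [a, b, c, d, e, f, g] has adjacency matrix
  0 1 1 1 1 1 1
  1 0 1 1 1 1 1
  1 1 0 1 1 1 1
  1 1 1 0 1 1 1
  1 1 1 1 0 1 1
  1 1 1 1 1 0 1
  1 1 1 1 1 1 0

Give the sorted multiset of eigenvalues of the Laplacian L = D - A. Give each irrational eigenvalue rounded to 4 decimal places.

[0, 7, 7, 7, 7, 7, 7]

Reading degrees in the order [a, b, c, d, e, f, g] gives [6, 6, 6, 6, 6, 6, 6]; set D = diag(6, 6, 6, 6, 6, 6, 6) and form L = D - A. L is symmetric positive semidefinite, so every eigenvalue is real and nonnegative. The single zero eigenvalue shows the graph is connected. The eigenvalues sum to 42, which equals trace(L) = 2|E|. The largest eigenvalue, 7, is at most the vertex count 7.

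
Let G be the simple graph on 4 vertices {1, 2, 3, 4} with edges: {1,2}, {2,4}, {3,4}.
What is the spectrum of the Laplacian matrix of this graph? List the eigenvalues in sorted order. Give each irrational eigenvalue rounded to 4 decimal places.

[0, 0.5858, 2, 3.4142]

With the vertex order [1, 2, 3, 4], the degrees are [1, 2, 1, 2], giving D = diag(1, 2, 1, 2) and L = D - A. Diagonalising L (or applying a numerical eigensolver to the 4x4 matrix) gives the spectrum above. The single zero eigenvalue shows the graph is connected. There is one zero in the spectrum, matching the 1 component.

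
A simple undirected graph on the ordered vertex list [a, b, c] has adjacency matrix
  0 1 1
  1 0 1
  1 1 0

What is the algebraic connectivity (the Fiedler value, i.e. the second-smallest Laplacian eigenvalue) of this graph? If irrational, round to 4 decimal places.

3

Reading degrees in the order [a, b, c] gives [2, 2, 2]; set D = diag(2, 2, 2) and form L = D - A. The sorted Laplacian eigenvalues are [0, 3, 3]; the algebraic connectivity is the second entry, 3. The largest eigenvalue, 3, is at most the vertex count 3.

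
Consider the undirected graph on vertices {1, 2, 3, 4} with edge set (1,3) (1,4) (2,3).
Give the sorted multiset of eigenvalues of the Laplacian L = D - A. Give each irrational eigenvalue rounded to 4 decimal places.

[0, 0.5858, 2, 3.4142]

Reading degrees in the order [1, 2, 3, 4] gives [2, 1, 2, 1]; set D = diag(2, 1, 2, 1) and form L = D - A. L is symmetric positive semidefinite, so every eigenvalue is real and nonnegative. The eigenvalues sum to 6, which equals trace(L) = 2|E|.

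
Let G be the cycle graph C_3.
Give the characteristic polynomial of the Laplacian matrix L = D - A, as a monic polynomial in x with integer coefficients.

x^3 - 6x^2 + 9x

The graph has 3 vertices and degree multiset [2, 2, 2]; D is the diagonal matrix of degrees and L = D - A. The eigenvalues of L are [0, 3, 3]; the characteristic polynomial is the product of (x - lambda_i), which multiplies out to x^3 - 6x^2 + 9x. Since p(0) = det(-L) = 0, x divides p(x). The eigenvalues sum to 6, which equals trace(L) = 2|E|.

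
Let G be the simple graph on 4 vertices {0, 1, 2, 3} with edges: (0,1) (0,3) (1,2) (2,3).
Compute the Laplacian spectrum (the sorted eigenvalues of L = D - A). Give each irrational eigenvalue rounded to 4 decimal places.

With the vertex order [0, 1, 2, 3], the degrees are [2, 2, 2, 2], giving D = diag(2, 2, 2, 2) and L = D - A. L is symmetric positive semidefinite, so every eigenvalue is real and nonnegative. The single zero eigenvalue shows the graph is connected. The eigenvalues sum to 8, which equals trace(L) = 2|E|.

[0, 2, 2, 4]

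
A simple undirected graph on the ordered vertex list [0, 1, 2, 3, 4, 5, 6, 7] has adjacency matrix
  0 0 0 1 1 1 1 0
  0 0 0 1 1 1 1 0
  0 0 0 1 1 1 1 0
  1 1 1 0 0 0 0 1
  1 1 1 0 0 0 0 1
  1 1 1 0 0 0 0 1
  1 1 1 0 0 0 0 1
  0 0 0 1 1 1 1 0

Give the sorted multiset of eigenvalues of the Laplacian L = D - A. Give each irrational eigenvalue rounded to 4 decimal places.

[0, 4, 4, 4, 4, 4, 4, 8]

Each diagonal entry of L is the vertex degree and each off-diagonal entry is -1 where an edge is present, 0 otherwise; in the order [0, 1, 2, 3, 4, 5, 6, 7] the diagonal is [4, 4, 4, 4, 4, 4, 4, 4]. L is symmetric positive semidefinite, so every eigenvalue is real and nonnegative. The single zero eigenvalue shows the graph is connected. The eigenvalues sum to 32, which equals trace(L) = 2|E|. There is one zero in the spectrum, matching the 1 component.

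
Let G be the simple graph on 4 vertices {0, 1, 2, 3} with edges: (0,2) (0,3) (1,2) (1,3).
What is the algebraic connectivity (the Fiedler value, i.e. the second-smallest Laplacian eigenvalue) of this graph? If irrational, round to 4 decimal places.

2

Each diagonal entry of L is the vertex degree and each off-diagonal entry is -1 where an edge is present, 0 otherwise; in the order [0, 1, 2, 3] the diagonal is [2, 2, 2, 2]. Computing the eigenvalues of L and sorting gives [0, 2, 2, 4]. The Fiedler value lambda_2 = 2 is strictly positive, so the graph is connected.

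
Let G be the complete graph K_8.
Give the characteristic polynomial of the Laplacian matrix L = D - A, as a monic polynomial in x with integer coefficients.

The graph has 8 vertices and degree multiset [7, 7, 7, 7, 7, 7, 7, 7]; D is the diagonal matrix of degrees and L = D - A. Computing det(xI - L) by cofactor expansion (or equivalently via sum-over-permutations) gives x^8 - 56x^7 + 1344x^6 - 17920x^5 + 143360x^4 - 688128x^3 + 1835008x^2 - 2097152x. The coefficient of x^7 equals -trace(L) = -56, matching the sum of degrees.

x^8 - 56x^7 + 1344x^6 - 17920x^5 + 143360x^4 - 688128x^3 + 1835008x^2 - 2097152x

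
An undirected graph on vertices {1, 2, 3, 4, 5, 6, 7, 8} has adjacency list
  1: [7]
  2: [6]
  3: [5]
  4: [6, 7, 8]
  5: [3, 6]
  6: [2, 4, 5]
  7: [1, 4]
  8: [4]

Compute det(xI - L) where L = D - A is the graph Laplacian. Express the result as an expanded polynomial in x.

x^8 - 14x^7 + 76x^6 - 204x^5 + 286x^4 - 204x^3 + 68x^2 - 8x

Each diagonal entry of L is the vertex degree and each off-diagonal entry is -1 where an edge is present, 0 otherwise; in the order [1, 2, 3, 4, 5, 6, 7, 8] the diagonal is [1, 1, 1, 3, 2, 3, 2, 1]. Computing det(xI - L) by cofactor expansion (or equivalently via sum-over-permutations) gives x^8 - 14x^7 + 76x^6 - 204x^5 + 286x^4 - 204x^3 + 68x^2 - 8x. The constant term is 0 because L is singular (the all-ones vector lies in its kernel). There is one zero in the spectrum, matching the 1 component.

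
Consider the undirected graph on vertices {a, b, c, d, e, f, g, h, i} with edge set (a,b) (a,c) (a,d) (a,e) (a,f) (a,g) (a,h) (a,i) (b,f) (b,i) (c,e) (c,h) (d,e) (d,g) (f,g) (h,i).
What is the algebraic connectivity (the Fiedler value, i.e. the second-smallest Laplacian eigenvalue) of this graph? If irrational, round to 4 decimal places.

Reading degrees in the order [a, b, c, d, e, f, g, h, i] gives [8, 3, 3, 3, 3, 3, 3, 3, 3]; set D = diag(8, 3, 3, 3, 3, 3, 3, 3, 3) and form L = D - A. Computing the eigenvalues of L and sorting gives [0, 1.5858, 1.5858, 3, 3, 4.4142, 4.4142, 5, 9]. The Fiedler value lambda_2 = 1.5858 is strictly positive, so the graph is connected. There is one zero in the spectrum, matching the 1 component.

1.5858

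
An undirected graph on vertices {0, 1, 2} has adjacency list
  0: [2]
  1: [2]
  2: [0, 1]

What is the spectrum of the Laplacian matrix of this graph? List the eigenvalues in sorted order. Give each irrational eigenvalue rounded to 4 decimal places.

Reading degrees in the order [0, 1, 2] gives [1, 1, 2]; set D = diag(1, 1, 2) and form L = D - A. Diagonalising L (or applying a numerical eigensolver to the 3x3 matrix) gives the spectrum above. The single zero eigenvalue shows the graph is connected. By the matrix-tree theorem the graph has (1/3) * product of the nonzero eigenvalues = 1 spanning tree.

[0, 1, 3]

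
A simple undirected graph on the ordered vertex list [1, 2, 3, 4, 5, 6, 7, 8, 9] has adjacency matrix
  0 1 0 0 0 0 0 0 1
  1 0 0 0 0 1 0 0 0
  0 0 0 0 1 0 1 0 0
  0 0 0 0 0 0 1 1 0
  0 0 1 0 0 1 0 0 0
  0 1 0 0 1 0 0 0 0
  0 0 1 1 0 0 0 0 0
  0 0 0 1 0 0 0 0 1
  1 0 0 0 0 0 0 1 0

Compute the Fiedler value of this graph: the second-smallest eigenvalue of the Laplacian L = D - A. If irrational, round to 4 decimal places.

0.4679

With the vertex order [1, 2, 3, 4, 5, 6, 7, 8, 9], the degrees are [2, 2, 2, 2, 2, 2, 2, 2, 2], giving D = diag(2, 2, 2, 2, 2, 2, 2, 2, 2) and L = D - A. Computing the eigenvalues of L and sorting gives [0, 0.4679, 0.4679, 1.6527, 1.6527, 3, 3, 3.8794, 3.8794]. The Fiedler value lambda_2 = 0.4679 is strictly positive, so the graph is connected. By the matrix-tree theorem the graph has (1/9) * product of the nonzero eigenvalues = 9 spanning trees.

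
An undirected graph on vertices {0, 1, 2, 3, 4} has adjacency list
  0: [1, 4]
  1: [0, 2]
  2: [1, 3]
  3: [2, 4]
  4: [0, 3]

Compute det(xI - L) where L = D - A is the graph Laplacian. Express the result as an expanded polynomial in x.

x^5 - 10x^4 + 35x^3 - 50x^2 + 25x

Each diagonal entry of L is the vertex degree and each off-diagonal entry is -1 where an edge is present, 0 otherwise; in the order [0, 1, 2, 3, 4] the diagonal is [2, 2, 2, 2, 2]. L has integer entries, so p(x) = det(xI - L) has integer coefficients. Expanding the determinant yields x^5 - 10x^4 + 35x^3 - 50x^2 + 25x. The coefficient of x^4 equals -trace(L) = -10, matching the sum of degrees. The largest eigenvalue, 3.6180, is at most the vertex count 5.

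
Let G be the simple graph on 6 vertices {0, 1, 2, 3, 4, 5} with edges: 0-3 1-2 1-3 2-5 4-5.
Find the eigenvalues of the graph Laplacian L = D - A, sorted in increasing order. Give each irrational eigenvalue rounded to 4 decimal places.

Each diagonal entry of L is the vertex degree and each off-diagonal entry is -1 where an edge is present, 0 otherwise; in the order [0, 1, 2, 3, 4, 5] the diagonal is [1, 2, 2, 2, 1, 2]. The multiplicity of 0 as a Laplacian eigenvalue equals the number of connected components. The single zero eigenvalue shows the graph is connected. The eigenvalues sum to 10, which equals trace(L) = 2|E|. The largest eigenvalue, 3.7321, is at most the vertex count 6.

[0, 0.2679, 1, 2, 3, 3.7321]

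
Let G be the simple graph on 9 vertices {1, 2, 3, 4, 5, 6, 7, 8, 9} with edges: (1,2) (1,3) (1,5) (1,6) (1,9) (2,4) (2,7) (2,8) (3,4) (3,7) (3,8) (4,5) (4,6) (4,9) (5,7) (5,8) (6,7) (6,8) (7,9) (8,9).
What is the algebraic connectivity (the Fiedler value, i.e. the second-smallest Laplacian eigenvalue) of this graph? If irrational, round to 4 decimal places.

4

Each diagonal entry of L is the vertex degree and each off-diagonal entry is -1 where an edge is present, 0 otherwise; in the order [1, 2, 3, 4, 5, 6, 7, 8, 9] the diagonal is [5, 4, 4, 5, 4, 4, 5, 5, 4]. The smallest Laplacian eigenvalue is always 0. The next one, lambda_2 = 4, measures how hard the graph is to disconnect: larger values mean better connectivity. There is one zero in the spectrum, matching the 1 component.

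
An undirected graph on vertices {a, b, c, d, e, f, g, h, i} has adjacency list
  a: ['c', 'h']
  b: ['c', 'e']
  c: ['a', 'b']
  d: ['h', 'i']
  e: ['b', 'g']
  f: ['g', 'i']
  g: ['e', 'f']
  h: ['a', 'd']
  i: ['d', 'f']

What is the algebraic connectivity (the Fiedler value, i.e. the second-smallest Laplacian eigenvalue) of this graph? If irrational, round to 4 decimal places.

0.4679

Each diagonal entry of L is the vertex degree and each off-diagonal entry is -1 where an edge is present, 0 otherwise; in the order [a, b, c, d, e, f, g, h, i] the diagonal is [2, 2, 2, 2, 2, 2, 2, 2, 2]. Computing the eigenvalues of L and sorting gives [0, 0.4679, 0.4679, 1.6527, 1.6527, 3, 3, 3.8794, 3.8794]. The Fiedler value lambda_2 = 0.4679 is strictly positive, so the graph is connected. The largest eigenvalue, 3.8794, is at most the vertex count 9.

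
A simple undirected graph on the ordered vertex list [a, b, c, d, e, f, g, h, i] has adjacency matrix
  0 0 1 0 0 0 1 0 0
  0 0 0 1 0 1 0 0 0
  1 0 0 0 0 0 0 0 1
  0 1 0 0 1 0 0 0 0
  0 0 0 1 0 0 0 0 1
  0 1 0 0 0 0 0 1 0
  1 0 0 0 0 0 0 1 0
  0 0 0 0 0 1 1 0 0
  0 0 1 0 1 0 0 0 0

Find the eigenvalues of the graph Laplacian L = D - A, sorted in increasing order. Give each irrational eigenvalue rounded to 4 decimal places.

Each diagonal entry of L is the vertex degree and each off-diagonal entry is -1 where an edge is present, 0 otherwise; in the order [a, b, c, d, e, f, g, h, i] the diagonal is [2, 2, 2, 2, 2, 2, 2, 2, 2]. Diagonalising L (or applying a numerical eigensolver to the 9x9 matrix) gives the spectrum above. By the matrix-tree theorem the graph has (1/9) * product of the nonzero eigenvalues = 9 spanning trees. There is one zero in the spectrum, matching the 1 component.

[0, 0.4679, 0.4679, 1.6527, 1.6527, 3, 3, 3.8794, 3.8794]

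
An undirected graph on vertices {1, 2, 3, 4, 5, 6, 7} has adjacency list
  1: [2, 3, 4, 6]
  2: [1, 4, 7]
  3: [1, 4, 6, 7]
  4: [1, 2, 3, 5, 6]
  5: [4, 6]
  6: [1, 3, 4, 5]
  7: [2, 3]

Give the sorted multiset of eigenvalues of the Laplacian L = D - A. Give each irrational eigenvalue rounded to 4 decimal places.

With the vertex order [1, 2, 3, 4, 5, 6, 7], the degrees are [4, 3, 4, 5, 2, 4, 2], giving D = diag(4, 3, 4, 5, 2, 4, 2) and L = D - A. Diagonalising L (or applying a numerical eigensolver to the 7x7 matrix) gives the spectrum above. The eigenvalues sum to 24, which equals trace(L) = 2|E|.

[0, 1.3749, 2.5858, 3.1707, 5.2505, 5.4142, 6.2039]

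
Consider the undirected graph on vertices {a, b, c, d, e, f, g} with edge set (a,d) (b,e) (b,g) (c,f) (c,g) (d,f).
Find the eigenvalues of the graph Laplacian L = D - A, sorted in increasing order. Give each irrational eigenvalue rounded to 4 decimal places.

[0, 0.1981, 0.7530, 1.5550, 2.4450, 3.2470, 3.8019]

Each diagonal entry of L is the vertex degree and each off-diagonal entry is -1 where an edge is present, 0 otherwise; in the order [a, b, c, d, e, f, g] the diagonal is [1, 2, 2, 2, 1, 2, 2]. The multiplicity of 0 as a Laplacian eigenvalue equals the number of connected components. There is one zero in the spectrum, matching the 1 component. The eigenvalues sum to 12, which equals trace(L) = 2|E|.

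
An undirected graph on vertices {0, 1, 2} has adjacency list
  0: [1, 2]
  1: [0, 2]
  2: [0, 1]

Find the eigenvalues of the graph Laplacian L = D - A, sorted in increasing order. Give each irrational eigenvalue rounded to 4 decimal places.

[0, 3, 3]

With the vertex order [0, 1, 2], the degrees are [2, 2, 2], giving D = diag(2, 2, 2) and L = D - A. L is symmetric positive semidefinite, so every eigenvalue is real and nonnegative. By the matrix-tree theorem the graph has (1/3) * product of the nonzero eigenvalues = 3 spanning trees. There is one zero in the spectrum, matching the 1 component.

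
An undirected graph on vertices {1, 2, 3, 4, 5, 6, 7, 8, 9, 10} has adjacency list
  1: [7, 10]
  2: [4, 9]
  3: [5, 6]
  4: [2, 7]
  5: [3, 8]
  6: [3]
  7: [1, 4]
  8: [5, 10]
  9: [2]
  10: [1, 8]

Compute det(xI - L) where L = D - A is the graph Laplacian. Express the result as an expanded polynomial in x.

x^10 - 18x^9 + 136x^8 - 560x^7 + 1365x^6 - 2002x^5 + 1716x^4 - 792x^3 + 165x^2 - 10x

With the vertex order [1, 2, 3, 4, 5, 6, 7, 8, 9, 10], the degrees are [2, 2, 2, 2, 2, 1, 2, 2, 1, 2], giving D = diag(2, 2, 2, 2, 2, 1, 2, 2, 1, 2) and L = D - A. L has integer entries, so p(x) = det(xI - L) has integer coefficients. Expanding the determinant yields x^10 - 18x^9 + 136x^8 - 560x^7 + 1365x^6 - 2002x^5 + 1716x^4 - 792x^3 + 165x^2 - 10x. The coefficient of x^9 equals -trace(L) = -18, matching the sum of degrees. The largest eigenvalue, 3.9021, is at most the vertex count 10.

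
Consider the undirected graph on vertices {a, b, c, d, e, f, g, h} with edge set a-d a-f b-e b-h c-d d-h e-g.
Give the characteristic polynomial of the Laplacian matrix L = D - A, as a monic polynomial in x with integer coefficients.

Reading degrees in the order [a, b, c, d, e, f, g, h] gives [2, 2, 1, 3, 2, 1, 1, 2]; set D = diag(2, 2, 1, 3, 2, 1, 1, 2) and form L = D - A. Computing det(xI - L) by cofactor expansion (or equivalently via sum-over-permutations) gives x^8 - 14x^7 + 77x^6 - 212x^5 + 308x^4 - 228x^3 + 76x^2 - 8x. Since p(0) = det(-L) = 0, x divides p(x).

x^8 - 14x^7 + 77x^6 - 212x^5 + 308x^4 - 228x^3 + 76x^2 - 8x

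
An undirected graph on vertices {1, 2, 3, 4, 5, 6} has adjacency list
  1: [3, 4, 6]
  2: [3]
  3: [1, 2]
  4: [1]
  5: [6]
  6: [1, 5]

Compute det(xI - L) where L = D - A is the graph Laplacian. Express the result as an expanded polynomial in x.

x^6 - 10x^5 + 35x^4 - 52x^3 + 31x^2 - 6x

With the vertex order [1, 2, 3, 4, 5, 6], the degrees are [3, 1, 2, 1, 1, 2], giving D = diag(3, 1, 2, 1, 1, 2) and L = D - A. Computing det(xI - L) by cofactor expansion (or equivalently via sum-over-permutations) gives x^6 - 10x^5 + 35x^4 - 52x^3 + 31x^2 - 6x. The coefficient of x^5 equals -trace(L) = -10, matching the sum of degrees. The largest eigenvalue, 4.3028, is at most the vertex count 6.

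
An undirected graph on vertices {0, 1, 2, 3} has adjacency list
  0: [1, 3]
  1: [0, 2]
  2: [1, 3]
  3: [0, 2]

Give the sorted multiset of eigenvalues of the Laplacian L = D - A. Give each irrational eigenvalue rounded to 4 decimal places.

Reading degrees in the order [0, 1, 2, 3] gives [2, 2, 2, 2]; set D = diag(2, 2, 2, 2) and form L = D - A. Diagonalising L (or applying a numerical eigensolver to the 4x4 matrix) gives the spectrum above. The eigenvalues sum to 8, which equals trace(L) = 2|E|.

[0, 2, 2, 4]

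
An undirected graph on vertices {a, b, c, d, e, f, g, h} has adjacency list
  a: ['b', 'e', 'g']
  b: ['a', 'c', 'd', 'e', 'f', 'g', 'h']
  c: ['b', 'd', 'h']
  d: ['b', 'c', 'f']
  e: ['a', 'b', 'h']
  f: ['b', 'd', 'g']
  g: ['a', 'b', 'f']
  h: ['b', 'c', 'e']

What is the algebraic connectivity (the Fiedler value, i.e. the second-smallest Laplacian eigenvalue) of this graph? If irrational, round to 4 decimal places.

1.7530

With the vertex order [a, b, c, d, e, f, g, h], the degrees are [3, 7, 3, 3, 3, 3, 3, 3], giving D = diag(3, 7, 3, 3, 3, 3, 3, 3) and L = D - A. The smallest Laplacian eigenvalue is always 0. The next one, lambda_2 = 1.7530, measures how hard the graph is to disconnect: larger values mean better connectivity. By the matrix-tree theorem the graph has (1/8) * product of the nonzero eigenvalues = 841 spanning trees.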